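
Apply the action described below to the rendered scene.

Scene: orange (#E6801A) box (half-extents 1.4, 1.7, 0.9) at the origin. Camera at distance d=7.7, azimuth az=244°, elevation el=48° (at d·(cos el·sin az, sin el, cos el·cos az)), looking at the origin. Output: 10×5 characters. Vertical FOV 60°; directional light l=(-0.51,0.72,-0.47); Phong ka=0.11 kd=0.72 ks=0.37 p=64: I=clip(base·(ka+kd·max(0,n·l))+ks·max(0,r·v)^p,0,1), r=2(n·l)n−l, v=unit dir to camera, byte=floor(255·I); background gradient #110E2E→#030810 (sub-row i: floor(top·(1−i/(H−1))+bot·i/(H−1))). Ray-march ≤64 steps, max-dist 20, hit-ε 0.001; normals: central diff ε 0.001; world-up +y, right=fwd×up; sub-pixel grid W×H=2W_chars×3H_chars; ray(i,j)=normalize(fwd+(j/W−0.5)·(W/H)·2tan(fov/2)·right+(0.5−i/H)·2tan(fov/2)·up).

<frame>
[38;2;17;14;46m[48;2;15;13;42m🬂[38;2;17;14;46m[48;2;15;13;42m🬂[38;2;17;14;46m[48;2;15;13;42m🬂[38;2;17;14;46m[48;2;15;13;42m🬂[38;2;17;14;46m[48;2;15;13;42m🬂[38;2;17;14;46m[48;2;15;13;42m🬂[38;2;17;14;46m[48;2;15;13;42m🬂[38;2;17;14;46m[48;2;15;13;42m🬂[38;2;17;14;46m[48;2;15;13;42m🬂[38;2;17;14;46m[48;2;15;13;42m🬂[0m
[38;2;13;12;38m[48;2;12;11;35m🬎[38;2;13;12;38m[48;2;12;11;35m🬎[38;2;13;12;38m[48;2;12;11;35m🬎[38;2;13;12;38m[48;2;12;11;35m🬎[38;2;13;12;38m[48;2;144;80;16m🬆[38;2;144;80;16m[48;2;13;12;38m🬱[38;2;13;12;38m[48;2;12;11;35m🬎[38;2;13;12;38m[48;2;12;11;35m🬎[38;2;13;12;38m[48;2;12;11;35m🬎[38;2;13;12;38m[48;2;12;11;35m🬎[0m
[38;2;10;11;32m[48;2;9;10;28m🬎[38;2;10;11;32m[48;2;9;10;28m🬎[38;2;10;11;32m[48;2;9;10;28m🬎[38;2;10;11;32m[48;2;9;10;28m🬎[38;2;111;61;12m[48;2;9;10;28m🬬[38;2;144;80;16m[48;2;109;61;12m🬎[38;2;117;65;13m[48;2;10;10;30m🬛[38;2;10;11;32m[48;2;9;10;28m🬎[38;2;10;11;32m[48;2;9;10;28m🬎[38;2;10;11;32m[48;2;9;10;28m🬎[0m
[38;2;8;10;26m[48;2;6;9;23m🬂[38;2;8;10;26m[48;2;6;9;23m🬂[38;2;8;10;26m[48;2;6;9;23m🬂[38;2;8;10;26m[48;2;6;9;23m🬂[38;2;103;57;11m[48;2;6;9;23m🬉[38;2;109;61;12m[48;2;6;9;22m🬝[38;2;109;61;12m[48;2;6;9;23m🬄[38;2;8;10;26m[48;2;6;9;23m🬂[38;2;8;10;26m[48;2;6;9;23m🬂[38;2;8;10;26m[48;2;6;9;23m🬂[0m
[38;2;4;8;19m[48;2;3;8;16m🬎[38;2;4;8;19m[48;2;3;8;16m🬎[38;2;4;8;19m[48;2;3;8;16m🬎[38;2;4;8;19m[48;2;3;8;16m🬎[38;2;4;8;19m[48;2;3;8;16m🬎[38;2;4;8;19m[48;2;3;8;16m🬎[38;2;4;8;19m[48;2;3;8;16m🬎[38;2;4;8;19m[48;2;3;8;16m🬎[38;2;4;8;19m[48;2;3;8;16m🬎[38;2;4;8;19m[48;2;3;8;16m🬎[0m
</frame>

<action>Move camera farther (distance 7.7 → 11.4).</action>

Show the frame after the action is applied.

<frame>
[38;2;17;14;46m[48;2;15;13;42m🬂[38;2;17;14;46m[48;2;15;13;42m🬂[38;2;17;14;46m[48;2;15;13;42m🬂[38;2;17;14;46m[48;2;15;13;42m🬂[38;2;17;14;46m[48;2;15;13;42m🬂[38;2;17;14;46m[48;2;15;13;42m🬂[38;2;17;14;46m[48;2;15;13;42m🬂[38;2;17;14;46m[48;2;15;13;42m🬂[38;2;17;14;46m[48;2;15;13;42m🬂[38;2;17;14;46m[48;2;15;13;42m🬂[0m
[38;2;13;12;38m[48;2;12;11;35m🬎[38;2;13;12;38m[48;2;12;11;35m🬎[38;2;13;12;38m[48;2;12;11;35m🬎[38;2;13;12;38m[48;2;12;11;35m🬎[38;2;13;12;38m[48;2;12;11;35m🬎[38;2;144;80;16m[48;2;13;11;37m🬏[38;2;13;12;38m[48;2;12;11;35m🬎[38;2;13;12;38m[48;2;12;11;35m🬎[38;2;13;12;38m[48;2;12;11;35m🬎[38;2;13;12;38m[48;2;12;11;35m🬎[0m
[38;2;10;11;32m[48;2;9;10;28m🬎[38;2;10;11;32m[48;2;9;10;28m🬎[38;2;10;11;32m[48;2;9;10;28m🬎[38;2;10;11;32m[48;2;9;10;28m🬎[38;2;116;64;12m[48;2;10;10;30m▐[38;2;144;80;16m[48;2;109;61;12m🬎[38;2;10;11;32m[48;2;9;10;28m🬎[38;2;10;11;32m[48;2;9;10;28m🬎[38;2;10;11;32m[48;2;9;10;28m🬎[38;2;10;11;32m[48;2;9;10;28m🬎[0m
[38;2;8;10;26m[48;2;6;9;23m🬂[38;2;8;10;26m[48;2;6;9;23m🬂[38;2;8;10;26m[48;2;6;9;23m🬂[38;2;8;10;26m[48;2;6;9;23m🬂[38;2;8;10;26m[48;2;6;9;23m🬂[38;2;109;61;12m[48;2;6;9;22m🬆[38;2;8;10;26m[48;2;6;9;23m🬂[38;2;8;10;26m[48;2;6;9;23m🬂[38;2;8;10;26m[48;2;6;9;23m🬂[38;2;8;10;26m[48;2;6;9;23m🬂[0m
[38;2;4;8;19m[48;2;3;8;16m🬎[38;2;4;8;19m[48;2;3;8;16m🬎[38;2;4;8;19m[48;2;3;8;16m🬎[38;2;4;8;19m[48;2;3;8;16m🬎[38;2;4;8;19m[48;2;3;8;16m🬎[38;2;4;8;19m[48;2;3;8;16m🬎[38;2;4;8;19m[48;2;3;8;16m🬎[38;2;4;8;19m[48;2;3;8;16m🬎[38;2;4;8;19m[48;2;3;8;16m🬎[38;2;4;8;19m[48;2;3;8;16m🬎[0m
</frame>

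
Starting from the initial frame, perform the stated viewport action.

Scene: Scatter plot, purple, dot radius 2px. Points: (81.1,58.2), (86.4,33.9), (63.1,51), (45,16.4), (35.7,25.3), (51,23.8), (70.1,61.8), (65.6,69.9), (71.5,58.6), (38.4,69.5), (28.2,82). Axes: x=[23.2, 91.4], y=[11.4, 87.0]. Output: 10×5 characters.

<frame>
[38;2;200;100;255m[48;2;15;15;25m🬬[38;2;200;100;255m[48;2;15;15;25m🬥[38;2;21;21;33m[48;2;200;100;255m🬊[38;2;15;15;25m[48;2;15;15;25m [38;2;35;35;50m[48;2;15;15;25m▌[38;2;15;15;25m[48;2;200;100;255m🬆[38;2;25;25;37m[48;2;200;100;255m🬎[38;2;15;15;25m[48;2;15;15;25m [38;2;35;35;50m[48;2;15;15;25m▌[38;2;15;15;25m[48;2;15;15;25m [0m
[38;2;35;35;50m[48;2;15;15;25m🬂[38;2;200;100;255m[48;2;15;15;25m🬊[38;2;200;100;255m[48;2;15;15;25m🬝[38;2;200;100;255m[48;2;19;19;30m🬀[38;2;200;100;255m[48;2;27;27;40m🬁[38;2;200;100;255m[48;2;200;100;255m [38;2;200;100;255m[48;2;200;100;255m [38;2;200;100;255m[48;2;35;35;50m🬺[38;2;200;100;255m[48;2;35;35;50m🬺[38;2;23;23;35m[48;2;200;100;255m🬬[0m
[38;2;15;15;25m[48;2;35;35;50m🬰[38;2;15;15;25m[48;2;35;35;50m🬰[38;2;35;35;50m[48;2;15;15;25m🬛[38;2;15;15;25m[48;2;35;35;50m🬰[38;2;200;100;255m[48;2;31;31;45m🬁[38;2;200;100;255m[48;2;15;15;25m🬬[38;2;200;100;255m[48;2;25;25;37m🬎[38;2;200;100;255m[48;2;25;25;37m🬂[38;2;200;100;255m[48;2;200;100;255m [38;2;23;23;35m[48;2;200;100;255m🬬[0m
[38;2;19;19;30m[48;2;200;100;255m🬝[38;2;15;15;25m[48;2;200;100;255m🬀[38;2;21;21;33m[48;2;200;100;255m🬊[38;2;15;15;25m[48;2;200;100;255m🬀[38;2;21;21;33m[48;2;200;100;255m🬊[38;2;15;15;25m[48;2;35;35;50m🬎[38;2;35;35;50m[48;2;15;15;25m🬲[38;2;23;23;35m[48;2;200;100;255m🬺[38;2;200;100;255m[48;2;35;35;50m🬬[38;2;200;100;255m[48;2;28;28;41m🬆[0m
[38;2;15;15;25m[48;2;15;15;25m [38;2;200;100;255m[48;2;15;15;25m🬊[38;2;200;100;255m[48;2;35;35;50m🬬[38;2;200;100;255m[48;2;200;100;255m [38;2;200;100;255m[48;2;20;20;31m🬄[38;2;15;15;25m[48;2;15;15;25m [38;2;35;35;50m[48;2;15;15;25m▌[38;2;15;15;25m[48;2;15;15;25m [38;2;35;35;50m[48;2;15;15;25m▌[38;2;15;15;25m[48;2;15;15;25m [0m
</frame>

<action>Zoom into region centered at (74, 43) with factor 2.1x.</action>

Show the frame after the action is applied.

<frame>
[38;2;15;15;25m[48;2;15;15;25m [38;2;15;15;25m[48;2;200;100;255m🬆[38;2;200;100;255m[48;2;25;25;37m🬑[38;2;200;100;255m[48;2;15;15;25m🬬[38;2;200;100;255m[48;2;15;15;25m🬝[38;2;200;100;255m[48;2;15;15;25m🬈[38;2;200;100;255m[48;2;200;100;255m [38;2;200;100;255m[48;2;15;15;25m🬛[38;2;35;35;50m[48;2;15;15;25m▌[38;2;15;15;25m[48;2;15;15;25m [0m
[38;2;200;100;255m[48;2;19;19;30m🬁[38;2;200;100;255m[48;2;15;15;25m🬬[38;2;200;100;255m[48;2;21;21;33m🬆[38;2;35;35;50m[48;2;15;15;25m🬂[38;2;35;35;50m[48;2;15;15;25m🬕[38;2;35;35;50m[48;2;15;15;25m🬂[38;2;200;100;255m[48;2;27;27;40m🬁[38;2;35;35;50m[48;2;15;15;25m🬂[38;2;35;35;50m[48;2;15;15;25m🬕[38;2;35;35;50m[48;2;15;15;25m🬂[0m
[38;2;15;15;25m[48;2;35;35;50m🬰[38;2;15;15;25m[48;2;35;35;50m🬰[38;2;35;35;50m[48;2;15;15;25m🬛[38;2;15;15;25m[48;2;35;35;50m🬰[38;2;35;35;50m[48;2;15;15;25m🬛[38;2;15;15;25m[48;2;35;35;50m🬰[38;2;35;35;50m[48;2;15;15;25m🬛[38;2;15;15;25m[48;2;35;35;50m🬰[38;2;27;27;40m[48;2;200;100;255m🬬[38;2;15;15;25m[48;2;35;35;50m🬰[0m
[38;2;15;15;25m[48;2;35;35;50m🬎[38;2;15;15;25m[48;2;35;35;50m🬎[38;2;35;35;50m[48;2;15;15;25m🬲[38;2;15;15;25m[48;2;35;35;50m🬎[38;2;35;35;50m[48;2;15;15;25m🬲[38;2;15;15;25m[48;2;35;35;50m🬎[38;2;35;35;50m[48;2;15;15;25m🬲[38;2;25;25;37m[48;2;200;100;255m🬐[38;2;200;100;255m[48;2;200;100;255m [38;2;23;23;35m[48;2;200;100;255m🬸[0m
[38;2;15;15;25m[48;2;15;15;25m [38;2;15;15;25m[48;2;15;15;25m [38;2;35;35;50m[48;2;15;15;25m▌[38;2;15;15;25m[48;2;15;15;25m [38;2;35;35;50m[48;2;15;15;25m▌[38;2;15;15;25m[48;2;15;15;25m [38;2;35;35;50m[48;2;15;15;25m▌[38;2;15;15;25m[48;2;15;15;25m [38;2;200;100;255m[48;2;23;23;35m🬀[38;2;15;15;25m[48;2;15;15;25m [0m
</frame>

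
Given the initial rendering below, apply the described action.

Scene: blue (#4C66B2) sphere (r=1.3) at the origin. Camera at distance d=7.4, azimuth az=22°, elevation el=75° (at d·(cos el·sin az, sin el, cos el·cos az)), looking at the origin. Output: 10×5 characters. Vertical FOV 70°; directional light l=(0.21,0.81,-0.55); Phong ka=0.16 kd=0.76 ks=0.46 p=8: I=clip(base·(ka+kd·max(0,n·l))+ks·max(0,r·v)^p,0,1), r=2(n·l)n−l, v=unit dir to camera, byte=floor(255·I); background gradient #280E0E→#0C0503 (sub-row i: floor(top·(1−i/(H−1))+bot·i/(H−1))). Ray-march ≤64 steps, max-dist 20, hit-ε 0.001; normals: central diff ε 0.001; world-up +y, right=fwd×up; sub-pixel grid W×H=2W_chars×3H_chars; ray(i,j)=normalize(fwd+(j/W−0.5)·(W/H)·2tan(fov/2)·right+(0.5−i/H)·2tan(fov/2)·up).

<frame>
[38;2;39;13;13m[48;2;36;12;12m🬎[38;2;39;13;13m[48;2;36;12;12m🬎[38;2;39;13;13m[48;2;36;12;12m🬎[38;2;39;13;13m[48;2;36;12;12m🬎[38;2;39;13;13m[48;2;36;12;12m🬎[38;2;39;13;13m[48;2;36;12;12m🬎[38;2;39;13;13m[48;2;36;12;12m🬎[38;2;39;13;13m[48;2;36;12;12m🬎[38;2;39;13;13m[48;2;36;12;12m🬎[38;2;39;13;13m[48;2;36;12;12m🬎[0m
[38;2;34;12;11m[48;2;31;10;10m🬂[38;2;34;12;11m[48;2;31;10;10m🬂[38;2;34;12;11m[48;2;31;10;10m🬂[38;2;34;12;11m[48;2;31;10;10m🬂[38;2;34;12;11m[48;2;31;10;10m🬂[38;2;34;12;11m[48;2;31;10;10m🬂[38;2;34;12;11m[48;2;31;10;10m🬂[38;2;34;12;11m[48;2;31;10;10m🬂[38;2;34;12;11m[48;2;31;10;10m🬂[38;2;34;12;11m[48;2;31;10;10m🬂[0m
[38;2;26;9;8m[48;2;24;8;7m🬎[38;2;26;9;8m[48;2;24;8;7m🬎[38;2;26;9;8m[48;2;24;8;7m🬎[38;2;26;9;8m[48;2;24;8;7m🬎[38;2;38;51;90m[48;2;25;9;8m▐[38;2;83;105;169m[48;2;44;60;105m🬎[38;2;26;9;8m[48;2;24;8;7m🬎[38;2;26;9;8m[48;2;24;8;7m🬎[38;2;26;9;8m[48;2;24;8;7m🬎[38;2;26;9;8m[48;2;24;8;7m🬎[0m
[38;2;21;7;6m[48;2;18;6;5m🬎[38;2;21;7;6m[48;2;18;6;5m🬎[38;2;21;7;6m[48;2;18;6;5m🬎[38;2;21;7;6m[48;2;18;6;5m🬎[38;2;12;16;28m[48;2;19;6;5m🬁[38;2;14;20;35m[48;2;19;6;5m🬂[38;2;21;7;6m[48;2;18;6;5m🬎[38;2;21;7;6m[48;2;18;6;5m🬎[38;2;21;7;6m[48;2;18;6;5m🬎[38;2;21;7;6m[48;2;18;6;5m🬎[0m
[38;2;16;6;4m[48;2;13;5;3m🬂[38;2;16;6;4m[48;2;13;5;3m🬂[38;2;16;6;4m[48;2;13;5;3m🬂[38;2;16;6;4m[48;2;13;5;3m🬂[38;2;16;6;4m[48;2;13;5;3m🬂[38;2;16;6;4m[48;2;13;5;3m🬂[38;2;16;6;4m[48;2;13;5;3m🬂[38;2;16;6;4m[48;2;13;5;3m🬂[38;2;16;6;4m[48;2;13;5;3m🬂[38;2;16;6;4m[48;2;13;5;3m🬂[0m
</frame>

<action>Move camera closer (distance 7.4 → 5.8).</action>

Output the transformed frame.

<frame>
[38;2;39;13;13m[48;2;36;12;12m🬎[38;2;39;13;13m[48;2;36;12;12m🬎[38;2;39;13;13m[48;2;36;12;12m🬎[38;2;39;13;13m[48;2;36;12;12m🬎[38;2;39;13;13m[48;2;36;12;12m🬎[38;2;39;13;13m[48;2;36;12;12m🬎[38;2;39;13;13m[48;2;36;12;12m🬎[38;2;39;13;13m[48;2;36;12;12m🬎[38;2;39;13;13m[48;2;36;12;12m🬎[38;2;39;13;13m[48;2;36;12;12m🬎[0m
[38;2;34;12;11m[48;2;31;10;10m🬂[38;2;34;12;11m[48;2;31;10;10m🬂[38;2;34;12;11m[48;2;31;10;10m🬂[38;2;34;12;11m[48;2;31;10;10m🬂[38;2;34;12;11m[48;2;31;10;10m🬂[38;2;34;12;11m[48;2;31;10;10m🬂[38;2;34;12;11m[48;2;31;10;10m🬂[38;2;34;12;11m[48;2;31;10;10m🬂[38;2;34;12;11m[48;2;31;10;10m🬂[38;2;34;12;11m[48;2;31;10;10m🬂[0m
[38;2;26;9;8m[48;2;24;8;7m🬎[38;2;26;9;8m[48;2;24;8;7m🬎[38;2;26;9;8m[48;2;24;8;7m🬎[38;2;26;9;8m[48;2;24;8;7m🬎[38;2;23;23;37m[48;2;44;59;104m▌[38;2;96;118;180m[48;2;47;63;110m🬎[38;2;54;73;129m[48;2;26;9;8m🬓[38;2;26;9;8m[48;2;24;8;7m🬎[38;2;26;9;8m[48;2;24;8;7m🬎[38;2;26;9;8m[48;2;24;8;7m🬎[0m
[38;2;21;7;6m[48;2;18;6;5m🬎[38;2;21;7;6m[48;2;18;6;5m🬎[38;2;21;7;6m[48;2;18;6;5m🬎[38;2;21;7;6m[48;2;18;6;5m🬎[38;2;16;21;37m[48;2;19;6;5m🬁[38;2;29;39;69m[48;2;19;6;5m🬂[38;2;21;7;6m[48;2;18;6;5m🬎[38;2;21;7;6m[48;2;18;6;5m🬎[38;2;21;7;6m[48;2;18;6;5m🬎[38;2;21;7;6m[48;2;18;6;5m🬎[0m
[38;2;16;6;4m[48;2;13;5;3m🬂[38;2;16;6;4m[48;2;13;5;3m🬂[38;2;16;6;4m[48;2;13;5;3m🬂[38;2;16;6;4m[48;2;13;5;3m🬂[38;2;16;6;4m[48;2;13;5;3m🬂[38;2;16;6;4m[48;2;13;5;3m🬂[38;2;16;6;4m[48;2;13;5;3m🬂[38;2;16;6;4m[48;2;13;5;3m🬂[38;2;16;6;4m[48;2;13;5;3m🬂[38;2;16;6;4m[48;2;13;5;3m🬂[0m
</frame>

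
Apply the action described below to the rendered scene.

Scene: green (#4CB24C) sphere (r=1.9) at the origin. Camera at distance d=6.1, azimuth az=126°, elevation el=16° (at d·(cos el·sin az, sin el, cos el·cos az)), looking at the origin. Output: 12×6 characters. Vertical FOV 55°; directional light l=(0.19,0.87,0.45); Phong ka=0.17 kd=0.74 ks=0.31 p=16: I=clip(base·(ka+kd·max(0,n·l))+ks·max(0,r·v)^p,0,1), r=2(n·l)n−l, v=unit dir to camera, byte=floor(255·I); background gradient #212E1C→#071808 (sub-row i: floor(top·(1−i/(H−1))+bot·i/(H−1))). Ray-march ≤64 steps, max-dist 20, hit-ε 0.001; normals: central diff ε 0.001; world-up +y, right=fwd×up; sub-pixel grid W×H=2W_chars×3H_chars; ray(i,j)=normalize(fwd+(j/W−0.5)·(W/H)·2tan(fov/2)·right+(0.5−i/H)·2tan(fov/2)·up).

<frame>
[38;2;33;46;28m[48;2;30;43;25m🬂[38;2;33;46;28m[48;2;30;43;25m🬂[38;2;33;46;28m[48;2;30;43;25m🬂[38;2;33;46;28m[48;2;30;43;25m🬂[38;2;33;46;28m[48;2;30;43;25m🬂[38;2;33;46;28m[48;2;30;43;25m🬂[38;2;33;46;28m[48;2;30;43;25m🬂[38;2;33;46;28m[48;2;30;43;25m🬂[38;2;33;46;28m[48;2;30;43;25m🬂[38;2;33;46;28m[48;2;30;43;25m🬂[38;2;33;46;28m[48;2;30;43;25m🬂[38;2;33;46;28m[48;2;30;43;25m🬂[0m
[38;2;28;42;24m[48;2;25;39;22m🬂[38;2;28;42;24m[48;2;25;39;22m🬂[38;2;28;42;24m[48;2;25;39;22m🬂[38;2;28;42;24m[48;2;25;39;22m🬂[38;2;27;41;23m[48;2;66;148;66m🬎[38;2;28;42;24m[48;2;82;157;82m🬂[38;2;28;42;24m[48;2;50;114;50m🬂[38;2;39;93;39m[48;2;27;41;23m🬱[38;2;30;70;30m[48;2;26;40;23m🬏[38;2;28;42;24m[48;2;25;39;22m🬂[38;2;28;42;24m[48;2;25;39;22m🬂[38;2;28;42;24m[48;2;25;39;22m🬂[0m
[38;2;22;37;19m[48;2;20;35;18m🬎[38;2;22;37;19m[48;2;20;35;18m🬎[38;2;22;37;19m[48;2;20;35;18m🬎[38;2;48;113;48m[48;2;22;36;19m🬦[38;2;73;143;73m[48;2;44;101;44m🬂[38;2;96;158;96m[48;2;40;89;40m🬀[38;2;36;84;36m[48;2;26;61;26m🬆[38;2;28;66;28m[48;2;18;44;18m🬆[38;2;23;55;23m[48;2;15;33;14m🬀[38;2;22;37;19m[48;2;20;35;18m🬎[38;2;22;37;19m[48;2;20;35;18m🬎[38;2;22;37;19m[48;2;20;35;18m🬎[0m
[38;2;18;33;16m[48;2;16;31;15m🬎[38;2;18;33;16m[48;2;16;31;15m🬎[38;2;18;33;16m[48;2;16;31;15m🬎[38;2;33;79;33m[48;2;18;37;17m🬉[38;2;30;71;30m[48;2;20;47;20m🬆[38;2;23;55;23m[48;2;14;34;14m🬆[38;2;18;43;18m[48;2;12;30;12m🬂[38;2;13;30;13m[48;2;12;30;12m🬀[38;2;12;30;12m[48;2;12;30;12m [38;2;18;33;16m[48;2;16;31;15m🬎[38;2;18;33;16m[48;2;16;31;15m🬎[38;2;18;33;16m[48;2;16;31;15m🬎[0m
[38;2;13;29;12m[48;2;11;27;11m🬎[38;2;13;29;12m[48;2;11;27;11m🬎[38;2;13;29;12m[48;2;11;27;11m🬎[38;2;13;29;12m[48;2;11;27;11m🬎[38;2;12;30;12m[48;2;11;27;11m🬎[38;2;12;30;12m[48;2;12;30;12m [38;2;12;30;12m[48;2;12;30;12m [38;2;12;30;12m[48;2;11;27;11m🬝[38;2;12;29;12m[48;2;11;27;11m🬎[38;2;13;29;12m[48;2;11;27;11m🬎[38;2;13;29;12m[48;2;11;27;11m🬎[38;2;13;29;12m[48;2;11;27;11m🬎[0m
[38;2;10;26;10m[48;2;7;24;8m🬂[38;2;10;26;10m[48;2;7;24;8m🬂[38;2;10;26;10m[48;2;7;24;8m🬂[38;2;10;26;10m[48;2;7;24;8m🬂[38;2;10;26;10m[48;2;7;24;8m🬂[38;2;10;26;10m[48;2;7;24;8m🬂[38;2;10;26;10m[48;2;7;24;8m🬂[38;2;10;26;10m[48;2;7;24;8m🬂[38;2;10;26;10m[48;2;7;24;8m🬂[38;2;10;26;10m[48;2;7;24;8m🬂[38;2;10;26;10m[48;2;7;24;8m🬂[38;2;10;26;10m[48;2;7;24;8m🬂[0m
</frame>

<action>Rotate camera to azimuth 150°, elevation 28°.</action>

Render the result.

<frame>
[38;2;33;46;28m[48;2;30;43;25m🬂[38;2;33;46;28m[48;2;30;43;25m🬂[38;2;33;46;28m[48;2;30;43;25m🬂[38;2;33;46;28m[48;2;30;43;25m🬂[38;2;33;46;28m[48;2;30;43;25m🬂[38;2;33;46;28m[48;2;30;43;25m🬂[38;2;33;46;28m[48;2;30;43;25m🬂[38;2;33;46;28m[48;2;30;43;25m🬂[38;2;33;46;28m[48;2;30;43;25m🬂[38;2;33;46;28m[48;2;30;43;25m🬂[38;2;33;46;28m[48;2;30;43;25m🬂[38;2;33;46;28m[48;2;30;43;25m🬂[0m
[38;2;28;42;24m[48;2;25;39;22m🬂[38;2;28;42;24m[48;2;25;39;22m🬂[38;2;28;42;24m[48;2;25;39;22m🬂[38;2;28;42;24m[48;2;25;39;22m🬂[38;2;27;41;23m[48;2;63;145;63m🬎[38;2;28;42;24m[48;2;86;163;86m🬂[38;2;28;42;24m[48;2;56;123;56m🬂[38;2;42;101;42m[48;2;27;41;23m🬱[38;2;35;82;35m[48;2;26;40;23m🬏[38;2;28;42;24m[48;2;25;39;22m🬂[38;2;28;42;24m[48;2;25;39;22m🬂[38;2;28;42;24m[48;2;25;39;22m🬂[0m
[38;2;22;37;19m[48;2;20;35;18m🬎[38;2;22;37;19m[48;2;20;35;18m🬎[38;2;22;37;19m[48;2;20;35;18m🬎[38;2;45;107;45m[48;2;22;36;19m🬦[38;2;63;132;63m[48;2;41;96;41m🬂[38;2;78;138;78m[48;2;36;82;36m🬂[38;2;39;89;39m[48;2;27;65;27m🬆[38;2;31;73;31m[48;2;21;50;21m🬆[38;2;24;57;24m[48;2;16;35;15m🬄[38;2;22;37;19m[48;2;20;35;18m🬎[38;2;22;37;19m[48;2;20;35;18m🬎[38;2;22;37;19m[48;2;20;35;18m🬎[0m
[38;2;18;33;16m[48;2;16;31;15m🬎[38;2;18;33;16m[48;2;16;31;15m🬎[38;2;18;33;16m[48;2;16;31;15m🬎[38;2;30;72;30m[48;2;17;35;16m🬉[38;2;28;66;28m[48;2;18;42;18m🬆[38;2;22;54;22m[48;2;13;33;13m🬆[38;2;19;46;19m[48;2;12;31;12m🬂[38;2;15;35;15m[48;2;12;30;12m🬀[38;2;12;30;12m[48;2;12;30;12m [38;2;18;33;16m[48;2;16;31;15m🬎[38;2;18;33;16m[48;2;16;31;15m🬎[38;2;18;33;16m[48;2;16;31;15m🬎[0m
[38;2;13;29;12m[48;2;11;27;11m🬎[38;2;13;29;12m[48;2;11;27;11m🬎[38;2;13;29;12m[48;2;11;27;11m🬎[38;2;13;29;12m[48;2;11;27;11m🬎[38;2;12;30;12m[48;2;11;27;11m🬎[38;2;12;30;12m[48;2;12;30;12m [38;2;12;30;12m[48;2;12;30;12m [38;2;12;30;12m[48;2;11;27;11m🬝[38;2;12;29;12m[48;2;11;27;11m🬎[38;2;13;29;12m[48;2;11;27;11m🬎[38;2;13;29;12m[48;2;11;27;11m🬎[38;2;13;29;12m[48;2;11;27;11m🬎[0m
[38;2;10;26;10m[48;2;7;24;8m🬂[38;2;10;26;10m[48;2;7;24;8m🬂[38;2;10;26;10m[48;2;7;24;8m🬂[38;2;10;26;10m[48;2;7;24;8m🬂[38;2;10;26;10m[48;2;7;24;8m🬂[38;2;10;26;10m[48;2;7;24;8m🬂[38;2;10;26;10m[48;2;7;24;8m🬂[38;2;10;26;10m[48;2;7;24;8m🬂[38;2;10;26;10m[48;2;7;24;8m🬂[38;2;10;26;10m[48;2;7;24;8m🬂[38;2;10;26;10m[48;2;7;24;8m🬂[38;2;10;26;10m[48;2;7;24;8m🬂[0m
</frame>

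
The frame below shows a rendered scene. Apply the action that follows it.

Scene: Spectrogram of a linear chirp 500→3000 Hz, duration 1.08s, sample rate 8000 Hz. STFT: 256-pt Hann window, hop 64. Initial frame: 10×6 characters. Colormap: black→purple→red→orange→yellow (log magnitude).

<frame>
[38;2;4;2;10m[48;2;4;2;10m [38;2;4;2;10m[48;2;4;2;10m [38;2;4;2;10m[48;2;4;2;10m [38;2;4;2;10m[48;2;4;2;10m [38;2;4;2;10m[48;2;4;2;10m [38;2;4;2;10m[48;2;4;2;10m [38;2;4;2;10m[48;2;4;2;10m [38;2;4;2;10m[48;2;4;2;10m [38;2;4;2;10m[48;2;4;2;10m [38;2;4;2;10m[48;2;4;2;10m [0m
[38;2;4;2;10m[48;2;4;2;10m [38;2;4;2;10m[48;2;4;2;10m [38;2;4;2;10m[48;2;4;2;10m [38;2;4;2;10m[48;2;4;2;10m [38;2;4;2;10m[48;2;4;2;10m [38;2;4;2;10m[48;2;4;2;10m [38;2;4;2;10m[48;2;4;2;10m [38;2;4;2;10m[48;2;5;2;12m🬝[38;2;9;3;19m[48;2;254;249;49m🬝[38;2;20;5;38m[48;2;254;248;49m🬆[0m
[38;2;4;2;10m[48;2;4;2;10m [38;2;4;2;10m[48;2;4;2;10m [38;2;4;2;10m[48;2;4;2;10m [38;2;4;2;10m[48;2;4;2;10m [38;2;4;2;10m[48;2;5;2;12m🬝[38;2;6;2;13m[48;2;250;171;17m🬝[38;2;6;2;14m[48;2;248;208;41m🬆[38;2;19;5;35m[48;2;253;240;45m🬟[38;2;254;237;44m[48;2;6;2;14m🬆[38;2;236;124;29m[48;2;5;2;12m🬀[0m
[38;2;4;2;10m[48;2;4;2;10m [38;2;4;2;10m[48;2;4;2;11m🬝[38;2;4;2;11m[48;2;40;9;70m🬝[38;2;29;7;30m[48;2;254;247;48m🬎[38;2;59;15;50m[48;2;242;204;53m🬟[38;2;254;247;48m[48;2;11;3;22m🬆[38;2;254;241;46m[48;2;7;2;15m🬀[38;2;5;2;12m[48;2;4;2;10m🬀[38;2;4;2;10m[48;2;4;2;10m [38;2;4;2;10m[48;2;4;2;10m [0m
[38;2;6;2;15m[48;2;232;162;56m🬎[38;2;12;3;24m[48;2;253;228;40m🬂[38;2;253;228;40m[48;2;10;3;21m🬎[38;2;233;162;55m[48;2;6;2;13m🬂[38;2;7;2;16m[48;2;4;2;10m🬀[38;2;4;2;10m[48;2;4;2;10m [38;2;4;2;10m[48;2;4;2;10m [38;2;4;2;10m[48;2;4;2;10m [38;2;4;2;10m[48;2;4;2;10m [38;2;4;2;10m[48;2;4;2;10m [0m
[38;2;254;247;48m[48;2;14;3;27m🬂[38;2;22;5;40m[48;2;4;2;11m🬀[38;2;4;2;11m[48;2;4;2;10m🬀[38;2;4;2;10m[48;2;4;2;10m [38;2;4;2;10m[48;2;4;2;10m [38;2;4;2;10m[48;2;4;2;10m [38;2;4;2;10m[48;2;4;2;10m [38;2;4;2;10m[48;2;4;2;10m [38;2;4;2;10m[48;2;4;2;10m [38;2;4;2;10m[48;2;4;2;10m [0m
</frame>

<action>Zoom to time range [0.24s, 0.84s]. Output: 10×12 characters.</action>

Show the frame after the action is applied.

<frame>
[38;2;4;2;10m[48;2;4;2;10m [38;2;4;2;10m[48;2;4;2;10m [38;2;4;2;10m[48;2;4;2;10m [38;2;4;2;10m[48;2;4;2;10m [38;2;4;2;10m[48;2;4;2;10m [38;2;4;2;10m[48;2;4;2;10m [38;2;4;2;10m[48;2;4;2;10m [38;2;4;2;10m[48;2;4;2;10m [38;2;4;2;10m[48;2;4;2;10m [38;2;4;2;10m[48;2;4;2;10m [0m
[38;2;4;2;10m[48;2;4;2;10m [38;2;4;2;10m[48;2;4;2;10m [38;2;4;2;10m[48;2;4;2;10m [38;2;4;2;10m[48;2;4;2;10m [38;2;4;2;10m[48;2;4;2;10m [38;2;4;2;10m[48;2;4;2;10m [38;2;4;2;10m[48;2;4;2;10m [38;2;4;2;10m[48;2;4;2;10m [38;2;4;2;10m[48;2;4;2;10m [38;2;4;2;10m[48;2;4;2;10m [0m
[38;2;4;2;10m[48;2;4;2;10m [38;2;4;2;10m[48;2;4;2;10m [38;2;4;2;10m[48;2;4;2;10m [38;2;4;2;10m[48;2;4;2;10m [38;2;4;2;10m[48;2;4;2;10m [38;2;4;2;10m[48;2;4;2;10m [38;2;4;2;10m[48;2;4;2;10m [38;2;4;2;10m[48;2;4;2;10m [38;2;4;2;10m[48;2;4;2;10m [38;2;4;2;10m[48;2;4;2;10m [0m
[38;2;4;2;10m[48;2;4;2;10m [38;2;4;2;10m[48;2;4;2;10m [38;2;4;2;10m[48;2;4;2;10m [38;2;4;2;10m[48;2;4;2;10m [38;2;4;2;10m[48;2;4;2;10m [38;2;4;2;10m[48;2;4;2;10m [38;2;4;2;10m[48;2;4;2;10m [38;2;4;2;10m[48;2;4;2;10m [38;2;4;2;10m[48;2;4;2;10m [38;2;4;2;10m[48;2;5;2;11m🬝[0m
[38;2;4;2;10m[48;2;4;2;10m [38;2;4;2;10m[48;2;4;2;10m [38;2;4;2;10m[48;2;4;2;10m [38;2;4;2;10m[48;2;4;2;10m [38;2;4;2;10m[48;2;4;2;10m [38;2;4;2;10m[48;2;4;2;10m [38;2;4;2;10m[48;2;4;2;11m🬝[38;2;4;2;10m[48;2;6;2;14m🬝[38;2;5;2;13m[48;2;40;9;70m🬝[38;2;33;8;35m[48;2;253;224;39m🬎[0m
[38;2;4;2;10m[48;2;4;2;10m [38;2;4;2;10m[48;2;4;2;10m [38;2;4;2;10m[48;2;4;2;10m [38;2;4;2;10m[48;2;4;2;10m [38;2;4;2;10m[48;2;5;2;12m🬝[38;2;5;2;11m[48;2;14;4;26m🬝[38;2;35;9;30m[48;2;253;230;41m🬝[38;2;65;17;43m[48;2;254;245;48m🬆[38;2;253;230;41m[48;2;114;29;70m🬜[38;2;252;210;33m[48;2;15;4;28m🬆[0m
[38;2;4;2;10m[48;2;4;2;10m [38;2;4;2;10m[48;2;4;2;10m [38;2;4;2;10m[48;2;5;2;13m🬝[38;2;6;2;14m[48;2;45;10;79m🬝[38;2;10;3;21m[48;2;237;160;43m🬆[38;2;115;29;70m[48;2;245;208;49m🬟[38;2;254;248;49m[48;2;67;17;46m🬆[38;2;252;194;27m[48;2;15;4;28m🬀[38;2;10;3;20m[48;2;4;2;11m🬀[38;2;4;2;11m[48;2;4;2;10m🬂[0m
[38;2;4;2;11m[48;2;18;4;33m🬝[38;2;23;6;32m[48;2;254;243;47m🬝[38;2;53;13;60m[48;2;254;248;49m🬆[38;2;249;205;36m[48;2;42;9;73m🬝[38;2;254;246;48m[48;2;36;9;38m🬂[38;2;82;20;87m[48;2;6;2;13m🬀[38;2;6;2;14m[48;2;4;2;10m🬀[38;2;4;2;11m[48;2;4;2;10m🬀[38;2;4;2;10m[48;2;4;2;10m [38;2;4;2;10m[48;2;4;2;10m [0m
[38;2;23;5;41m[48;2;243;193;45m🬀[38;2;242;203;53m[48;2;13;3;25m🬎[38;2;250;162;14m[48;2;16;4;30m🬀[38;2;11;3;22m[48;2;4;2;11m🬀[38;2;5;2;11m[48;2;4;2;10m🬀[38;2;4;2;10m[48;2;4;2;10m [38;2;4;2;10m[48;2;4;2;10m [38;2;4;2;10m[48;2;4;2;10m [38;2;4;2;10m[48;2;4;2;10m [38;2;4;2;10m[48;2;4;2;10m [0m
[38;2;20;5;37m[48;2;5;2;13m🬀[38;2;5;2;12m[48;2;4;2;10m🬀[38;2;4;2;10m[48;2;4;2;10m [38;2;4;2;10m[48;2;4;2;10m [38;2;4;2;10m[48;2;4;2;10m [38;2;4;2;10m[48;2;4;2;10m [38;2;4;2;10m[48;2;4;2;10m [38;2;4;2;10m[48;2;4;2;10m [38;2;4;2;10m[48;2;4;2;10m [38;2;4;2;10m[48;2;4;2;10m [0m
[38;2;4;2;10m[48;2;4;2;10m [38;2;4;2;10m[48;2;4;2;10m [38;2;4;2;10m[48;2;4;2;10m [38;2;4;2;10m[48;2;4;2;10m [38;2;4;2;10m[48;2;4;2;10m [38;2;4;2;10m[48;2;4;2;10m [38;2;4;2;10m[48;2;4;2;10m [38;2;4;2;10m[48;2;4;2;10m [38;2;4;2;10m[48;2;4;2;10m [38;2;4;2;10m[48;2;4;2;10m [0m
[38;2;4;2;10m[48;2;4;2;10m [38;2;4;2;10m[48;2;4;2;10m [38;2;4;2;10m[48;2;4;2;10m [38;2;4;2;10m[48;2;4;2;10m [38;2;4;2;10m[48;2;4;2;10m [38;2;4;2;10m[48;2;4;2;10m [38;2;4;2;10m[48;2;4;2;10m [38;2;4;2;10m[48;2;4;2;10m [38;2;4;2;10m[48;2;4;2;10m [38;2;4;2;10m[48;2;4;2;10m [0m
</frame>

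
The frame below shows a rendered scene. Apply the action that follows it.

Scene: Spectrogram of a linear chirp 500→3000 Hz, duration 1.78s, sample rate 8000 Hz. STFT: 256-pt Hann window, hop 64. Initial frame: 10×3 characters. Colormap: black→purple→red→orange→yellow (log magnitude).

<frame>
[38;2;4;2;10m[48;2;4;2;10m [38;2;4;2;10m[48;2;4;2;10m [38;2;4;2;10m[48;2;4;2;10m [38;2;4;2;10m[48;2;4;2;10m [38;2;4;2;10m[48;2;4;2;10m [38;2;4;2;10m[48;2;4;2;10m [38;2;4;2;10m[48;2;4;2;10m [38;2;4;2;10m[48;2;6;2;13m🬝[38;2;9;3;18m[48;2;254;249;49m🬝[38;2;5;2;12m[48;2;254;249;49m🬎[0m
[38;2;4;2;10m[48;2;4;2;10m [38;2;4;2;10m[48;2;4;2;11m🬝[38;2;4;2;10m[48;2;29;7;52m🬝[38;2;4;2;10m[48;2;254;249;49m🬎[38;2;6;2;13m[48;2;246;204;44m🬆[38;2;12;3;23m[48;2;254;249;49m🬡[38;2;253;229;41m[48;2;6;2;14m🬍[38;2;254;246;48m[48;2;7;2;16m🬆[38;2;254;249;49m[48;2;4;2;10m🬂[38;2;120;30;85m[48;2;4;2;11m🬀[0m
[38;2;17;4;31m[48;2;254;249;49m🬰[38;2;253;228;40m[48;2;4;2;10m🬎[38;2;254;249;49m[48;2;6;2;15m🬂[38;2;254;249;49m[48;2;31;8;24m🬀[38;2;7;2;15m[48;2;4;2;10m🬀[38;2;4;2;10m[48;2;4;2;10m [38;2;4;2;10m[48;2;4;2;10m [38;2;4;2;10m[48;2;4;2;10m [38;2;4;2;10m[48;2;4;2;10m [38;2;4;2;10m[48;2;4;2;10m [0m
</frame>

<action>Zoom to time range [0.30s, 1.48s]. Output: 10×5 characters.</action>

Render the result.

<frame>
[38;2;4;2;10m[48;2;4;2;10m [38;2;4;2;10m[48;2;4;2;10m [38;2;4;2;10m[48;2;4;2;10m [38;2;4;2;10m[48;2;4;2;10m [38;2;4;2;10m[48;2;4;2;10m [38;2;4;2;10m[48;2;4;2;10m [38;2;4;2;10m[48;2;4;2;10m [38;2;4;2;10m[48;2;4;2;10m [38;2;4;2;10m[48;2;4;2;10m [38;2;4;2;10m[48;2;4;2;10m [0m
[38;2;4;2;10m[48;2;4;2;10m [38;2;4;2;10m[48;2;4;2;10m [38;2;4;2;10m[48;2;4;2;10m [38;2;4;2;10m[48;2;4;2;10m [38;2;4;2;10m[48;2;4;2;10m [38;2;4;2;10m[48;2;4;2;10m [38;2;4;2;10m[48;2;4;2;11m🬝[38;2;4;2;10m[48;2;7;2;16m🬝[38;2;7;2;16m[48;2;250;170;17m🬝[38;2;6;2;14m[48;2;254;249;49m🬎[0m
[38;2;4;2;10m[48;2;4;2;10m [38;2;4;2;10m[48;2;4;2;10m [38;2;4;2;10m[48;2;6;2;13m🬝[38;2;6;2;13m[48;2;210;72;65m🬝[38;2;6;2;14m[48;2;254;248;49m🬎[38;2;46;12;35m[48;2;254;249;49m🬆[38;2;17;4;32m[48;2;236;184;59m🬡[38;2;253;235;43m[48;2;5;2;12m🬎[38;2;254;249;49m[48;2;11;3;22m🬂[38;2;254;247;48m[48;2;12;3;24m🬀[0m
[38;2;20;5;37m[48;2;254;249;49m🬆[38;2;19;5;35m[48;2;252;218;36m🬡[38;2;253;235;43m[48;2;6;2;13m🬎[38;2;254;249;49m[48;2;11;3;21m🬂[38;2;254;249;49m[48;2;26;7;25m🬀[38;2;12;3;23m[48;2;4;2;10m🬀[38;2;4;2;11m[48;2;4;2;10m🬀[38;2;4;2;10m[48;2;4;2;10m [38;2;4;2;10m[48;2;4;2;10m [38;2;4;2;10m[48;2;4;2;10m [0m
[38;2;9;3;19m[48;2;4;2;10m🬀[38;2;4;2;11m[48;2;4;2;10m🬀[38;2;4;2;10m[48;2;4;2;10m [38;2;4;2;10m[48;2;4;2;10m [38;2;4;2;10m[48;2;4;2;10m [38;2;4;2;10m[48;2;4;2;10m [38;2;4;2;10m[48;2;4;2;10m [38;2;4;2;10m[48;2;4;2;10m [38;2;4;2;10m[48;2;4;2;10m [38;2;4;2;10m[48;2;4;2;10m [0m
</frame>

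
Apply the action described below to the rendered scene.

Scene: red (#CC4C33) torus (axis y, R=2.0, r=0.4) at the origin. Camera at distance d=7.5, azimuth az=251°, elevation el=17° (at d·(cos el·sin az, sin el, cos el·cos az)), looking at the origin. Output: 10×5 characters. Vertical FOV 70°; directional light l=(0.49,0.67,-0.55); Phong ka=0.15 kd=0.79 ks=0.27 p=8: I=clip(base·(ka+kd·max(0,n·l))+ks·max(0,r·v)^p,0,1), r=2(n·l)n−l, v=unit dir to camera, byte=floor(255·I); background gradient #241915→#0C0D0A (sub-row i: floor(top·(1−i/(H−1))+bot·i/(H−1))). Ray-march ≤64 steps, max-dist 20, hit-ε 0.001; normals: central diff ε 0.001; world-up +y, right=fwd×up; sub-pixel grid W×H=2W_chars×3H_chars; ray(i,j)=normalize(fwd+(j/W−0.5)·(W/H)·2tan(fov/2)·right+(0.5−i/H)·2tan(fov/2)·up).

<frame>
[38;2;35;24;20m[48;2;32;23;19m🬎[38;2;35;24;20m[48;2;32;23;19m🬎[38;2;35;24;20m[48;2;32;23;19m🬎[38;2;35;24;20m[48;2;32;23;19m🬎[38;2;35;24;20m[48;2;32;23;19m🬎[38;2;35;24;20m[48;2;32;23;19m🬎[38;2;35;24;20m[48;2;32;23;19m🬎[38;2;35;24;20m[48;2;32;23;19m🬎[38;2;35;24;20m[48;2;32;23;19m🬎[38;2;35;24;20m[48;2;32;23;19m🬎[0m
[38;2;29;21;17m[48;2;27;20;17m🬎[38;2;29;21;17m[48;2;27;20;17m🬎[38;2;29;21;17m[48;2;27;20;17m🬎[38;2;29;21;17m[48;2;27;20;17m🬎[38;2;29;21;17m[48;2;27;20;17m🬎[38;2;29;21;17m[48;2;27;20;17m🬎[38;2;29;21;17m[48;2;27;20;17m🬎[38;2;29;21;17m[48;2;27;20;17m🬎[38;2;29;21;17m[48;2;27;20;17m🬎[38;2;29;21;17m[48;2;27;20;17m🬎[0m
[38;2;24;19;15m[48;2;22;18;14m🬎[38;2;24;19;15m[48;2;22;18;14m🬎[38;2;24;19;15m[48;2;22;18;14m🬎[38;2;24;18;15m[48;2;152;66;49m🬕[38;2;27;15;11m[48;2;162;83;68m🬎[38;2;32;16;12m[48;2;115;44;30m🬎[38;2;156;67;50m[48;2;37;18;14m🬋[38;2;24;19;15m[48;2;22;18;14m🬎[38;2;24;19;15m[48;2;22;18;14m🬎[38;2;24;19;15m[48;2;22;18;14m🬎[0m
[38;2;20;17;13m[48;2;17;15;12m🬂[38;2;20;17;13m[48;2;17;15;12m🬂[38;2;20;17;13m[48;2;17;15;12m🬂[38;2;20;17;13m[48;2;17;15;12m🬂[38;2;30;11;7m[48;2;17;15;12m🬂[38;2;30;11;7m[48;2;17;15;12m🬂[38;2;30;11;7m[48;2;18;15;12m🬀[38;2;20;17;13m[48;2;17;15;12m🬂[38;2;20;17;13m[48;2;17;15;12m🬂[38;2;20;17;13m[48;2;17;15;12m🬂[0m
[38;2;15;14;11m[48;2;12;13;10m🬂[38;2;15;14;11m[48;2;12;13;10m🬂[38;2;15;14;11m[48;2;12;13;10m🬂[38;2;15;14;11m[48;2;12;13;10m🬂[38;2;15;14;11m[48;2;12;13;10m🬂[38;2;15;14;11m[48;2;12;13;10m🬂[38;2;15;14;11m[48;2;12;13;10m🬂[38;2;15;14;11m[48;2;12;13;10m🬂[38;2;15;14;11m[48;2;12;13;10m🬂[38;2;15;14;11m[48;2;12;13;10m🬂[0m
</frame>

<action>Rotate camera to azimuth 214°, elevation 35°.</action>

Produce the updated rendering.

<frame>
[38;2;35;24;20m[48;2;32;23;19m🬎[38;2;35;24;20m[48;2;32;23;19m🬎[38;2;35;24;20m[48;2;32;23;19m🬎[38;2;35;24;20m[48;2;32;23;19m🬎[38;2;35;24;20m[48;2;32;23;19m🬎[38;2;35;24;20m[48;2;32;23;19m🬎[38;2;35;24;20m[48;2;32;23;19m🬎[38;2;35;24;20m[48;2;32;23;19m🬎[38;2;35;24;20m[48;2;32;23;19m🬎[38;2;35;24;20m[48;2;32;23;19m🬎[0m
[38;2;29;21;17m[48;2;27;20;17m🬎[38;2;29;21;17m[48;2;27;20;17m🬎[38;2;29;21;17m[48;2;27;20;17m🬎[38;2;29;21;17m[48;2;27;20;17m🬎[38;2;29;21;17m[48;2;27;20;17m🬎[38;2;29;21;17m[48;2;27;20;17m🬎[38;2;29;21;17m[48;2;27;20;17m🬎[38;2;29;21;17m[48;2;27;20;17m🬎[38;2;29;21;17m[48;2;27;20;17m🬎[38;2;29;21;17m[48;2;27;20;17m🬎[0m
[38;2;24;19;15m[48;2;22;18;14m🬎[38;2;24;19;15m[48;2;22;18;14m🬎[38;2;24;19;15m[48;2;22;18;14m🬎[38;2;24;18;15m[48;2;156;58;39m🬕[38;2;111;41;27m[48;2;24;17;13m🬁[38;2;153;61;43m[48;2;23;18;14m🬂[38;2;133;49;33m[48;2;24;18;15m🬩[38;2;24;19;15m[48;2;22;18;14m🬎[38;2;24;19;15m[48;2;22;18;14m🬎[38;2;24;19;15m[48;2;22;18;14m🬎[0m
[38;2;20;17;13m[48;2;17;15;12m🬂[38;2;20;17;13m[48;2;17;15;12m🬂[38;2;20;17;13m[48;2;17;15;12m🬂[38;2;162;60;40m[48;2;18;15;12m🬁[38;2;175;79;60m[48;2;37;20;15m🬂[38;2;119;44;29m[48;2;27;16;12m🬆[38;2;111;41;27m[48;2;20;14;11m🬀[38;2;20;17;13m[48;2;17;15;12m🬂[38;2;20;17;13m[48;2;17;15;12m🬂[38;2;20;17;13m[48;2;17;15;12m🬂[0m
[38;2;15;14;11m[48;2;12;13;10m🬂[38;2;15;14;11m[48;2;12;13;10m🬂[38;2;15;14;11m[48;2;12;13;10m🬂[38;2;15;14;11m[48;2;12;13;10m🬂[38;2;15;14;11m[48;2;12;13;10m🬂[38;2;15;14;11m[48;2;12;13;10m🬂[38;2;15;14;11m[48;2;12;13;10m🬂[38;2;15;14;11m[48;2;12;13;10m🬂[38;2;15;14;11m[48;2;12;13;10m🬂[38;2;15;14;11m[48;2;12;13;10m🬂[0m
</frame>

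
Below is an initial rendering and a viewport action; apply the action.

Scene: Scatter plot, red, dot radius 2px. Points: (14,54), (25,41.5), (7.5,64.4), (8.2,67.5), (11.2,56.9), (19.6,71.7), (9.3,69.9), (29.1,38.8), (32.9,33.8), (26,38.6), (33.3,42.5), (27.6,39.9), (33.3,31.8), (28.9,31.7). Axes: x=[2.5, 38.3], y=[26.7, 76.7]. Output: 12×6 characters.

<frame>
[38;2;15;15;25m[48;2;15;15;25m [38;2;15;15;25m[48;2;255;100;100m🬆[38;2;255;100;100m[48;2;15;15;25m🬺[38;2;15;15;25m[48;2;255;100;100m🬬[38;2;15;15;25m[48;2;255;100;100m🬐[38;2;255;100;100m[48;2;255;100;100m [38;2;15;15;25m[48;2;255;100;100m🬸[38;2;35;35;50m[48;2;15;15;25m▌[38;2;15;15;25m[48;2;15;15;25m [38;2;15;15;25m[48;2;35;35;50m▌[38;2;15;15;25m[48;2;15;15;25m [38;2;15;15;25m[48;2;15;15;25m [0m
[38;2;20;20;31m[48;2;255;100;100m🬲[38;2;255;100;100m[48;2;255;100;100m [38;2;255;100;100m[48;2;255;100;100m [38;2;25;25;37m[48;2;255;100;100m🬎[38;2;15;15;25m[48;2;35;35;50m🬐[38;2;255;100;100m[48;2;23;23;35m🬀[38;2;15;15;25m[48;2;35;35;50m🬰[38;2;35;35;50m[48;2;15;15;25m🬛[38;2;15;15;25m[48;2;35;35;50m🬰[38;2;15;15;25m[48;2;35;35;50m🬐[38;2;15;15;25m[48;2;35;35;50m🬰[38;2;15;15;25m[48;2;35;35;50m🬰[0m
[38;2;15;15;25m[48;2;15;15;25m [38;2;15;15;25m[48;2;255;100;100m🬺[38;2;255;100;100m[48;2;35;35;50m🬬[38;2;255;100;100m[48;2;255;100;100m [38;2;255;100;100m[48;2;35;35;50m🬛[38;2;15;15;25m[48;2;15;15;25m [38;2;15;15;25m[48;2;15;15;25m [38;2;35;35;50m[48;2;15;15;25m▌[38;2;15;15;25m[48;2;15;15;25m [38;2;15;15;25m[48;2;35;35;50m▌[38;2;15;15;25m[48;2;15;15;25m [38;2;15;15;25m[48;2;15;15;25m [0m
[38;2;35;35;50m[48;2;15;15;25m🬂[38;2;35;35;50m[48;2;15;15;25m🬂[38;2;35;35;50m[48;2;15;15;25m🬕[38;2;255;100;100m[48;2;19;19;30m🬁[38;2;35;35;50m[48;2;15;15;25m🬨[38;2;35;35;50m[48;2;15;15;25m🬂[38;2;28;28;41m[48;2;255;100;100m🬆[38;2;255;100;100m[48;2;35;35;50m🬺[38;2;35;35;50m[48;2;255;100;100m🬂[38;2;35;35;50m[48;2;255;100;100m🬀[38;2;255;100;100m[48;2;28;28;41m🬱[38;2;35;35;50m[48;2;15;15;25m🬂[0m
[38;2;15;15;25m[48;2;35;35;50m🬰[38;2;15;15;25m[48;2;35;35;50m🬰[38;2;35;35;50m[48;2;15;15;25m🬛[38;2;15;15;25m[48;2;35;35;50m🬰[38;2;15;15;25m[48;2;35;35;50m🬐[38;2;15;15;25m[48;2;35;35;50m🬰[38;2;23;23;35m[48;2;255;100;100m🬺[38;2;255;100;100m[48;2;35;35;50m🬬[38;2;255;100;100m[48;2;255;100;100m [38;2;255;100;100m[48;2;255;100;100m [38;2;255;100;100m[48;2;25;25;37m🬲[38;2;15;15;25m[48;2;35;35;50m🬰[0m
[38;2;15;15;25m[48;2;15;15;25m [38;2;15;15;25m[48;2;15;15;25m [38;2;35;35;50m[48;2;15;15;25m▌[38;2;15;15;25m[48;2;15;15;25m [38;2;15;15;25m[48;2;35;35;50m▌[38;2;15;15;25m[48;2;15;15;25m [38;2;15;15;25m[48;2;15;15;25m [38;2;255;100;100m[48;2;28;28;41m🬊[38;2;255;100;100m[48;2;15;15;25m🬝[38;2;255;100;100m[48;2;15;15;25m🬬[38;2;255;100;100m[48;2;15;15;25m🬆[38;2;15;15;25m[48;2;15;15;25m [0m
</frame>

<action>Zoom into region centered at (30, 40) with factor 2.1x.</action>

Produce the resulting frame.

<frame>
[38;2;15;15;25m[48;2;15;15;25m [38;2;15;15;25m[48;2;15;15;25m [38;2;35;35;50m[48;2;15;15;25m▌[38;2;15;15;25m[48;2;15;15;25m [38;2;15;15;25m[48;2;35;35;50m▌[38;2;15;15;25m[48;2;15;15;25m [38;2;15;15;25m[48;2;15;15;25m [38;2;35;35;50m[48;2;15;15;25m▌[38;2;15;15;25m[48;2;15;15;25m [38;2;15;15;25m[48;2;35;35;50m▌[38;2;15;15;25m[48;2;15;15;25m [38;2;15;15;25m[48;2;15;15;25m [0m
[38;2;15;15;25m[48;2;35;35;50m🬰[38;2;15;15;25m[48;2;35;35;50m🬰[38;2;27;27;40m[48;2;255;100;100m🬬[38;2;15;15;25m[48;2;35;35;50m🬰[38;2;15;15;25m[48;2;35;35;50m🬐[38;2;15;15;25m[48;2;35;35;50m🬰[38;2;15;15;25m[48;2;35;35;50m🬰[38;2;28;28;41m[48;2;255;100;100m🬆[38;2;23;23;35m[48;2;255;100;100m🬬[38;2;15;15;25m[48;2;35;35;50m🬐[38;2;15;15;25m[48;2;35;35;50m🬰[38;2;15;15;25m[48;2;35;35;50m🬰[0m
[38;2;15;15;25m[48;2;15;15;25m [38;2;15;15;25m[48;2;255;100;100m🬐[38;2;255;100;100m[48;2;255;100;100m [38;2;15;15;25m[48;2;255;100;100m🬂[38;2;255;100;100m[48;2;35;35;50m🬺[38;2;15;15;25m[48;2;255;100;100m🬊[38;2;15;15;25m[48;2;255;100;100m🬺[38;2;255;100;100m[48;2;35;35;50m🬬[38;2;255;100;100m[48;2;15;15;25m🬆[38;2;15;15;25m[48;2;35;35;50m▌[38;2;15;15;25m[48;2;15;15;25m [38;2;15;15;25m[48;2;15;15;25m [0m
[38;2;35;35;50m[48;2;15;15;25m🬂[38;2;35;35;50m[48;2;15;15;25m🬂[38;2;255;100;100m[48;2;28;28;41m🬊[38;2;255;100;100m[48;2;15;15;25m🬝[38;2;255;100;100m[48;2;25;25;37m🬎[38;2;255;100;100m[48;2;15;15;25m🬝[38;2;255;100;100m[48;2;19;19;30m🬀[38;2;35;35;50m[48;2;255;100;100m🬆[38;2;23;23;35m[48;2;255;100;100m🬬[38;2;35;35;50m[48;2;15;15;25m🬨[38;2;35;35;50m[48;2;15;15;25m🬂[38;2;35;35;50m[48;2;15;15;25m🬂[0m
[38;2;15;15;25m[48;2;35;35;50m🬰[38;2;15;15;25m[48;2;35;35;50m🬰[38;2;35;35;50m[48;2;15;15;25m🬛[38;2;15;15;25m[48;2;35;35;50m🬰[38;2;28;28;41m[48;2;255;100;100m🬆[38;2;255;100;100m[48;2;15;15;25m🬺[38;2;28;28;41m[48;2;255;100;100m🬌[38;2;255;100;100m[48;2;255;100;100m [38;2;255;100;100m[48;2;35;35;50m🬴[38;2;15;15;25m[48;2;35;35;50m🬐[38;2;15;15;25m[48;2;35;35;50m🬰[38;2;15;15;25m[48;2;35;35;50m🬰[0m
[38;2;15;15;25m[48;2;15;15;25m [38;2;15;15;25m[48;2;15;15;25m [38;2;35;35;50m[48;2;15;15;25m▌[38;2;15;15;25m[48;2;15;15;25m [38;2;23;23;35m[48;2;255;100;100m🬺[38;2;255;100;100m[48;2;15;15;25m🬆[38;2;15;15;25m[48;2;15;15;25m [38;2;255;100;100m[48;2;28;28;41m🬊[38;2;255;100;100m[48;2;15;15;25m🬀[38;2;15;15;25m[48;2;35;35;50m▌[38;2;15;15;25m[48;2;15;15;25m [38;2;15;15;25m[48;2;15;15;25m [0m
</frame>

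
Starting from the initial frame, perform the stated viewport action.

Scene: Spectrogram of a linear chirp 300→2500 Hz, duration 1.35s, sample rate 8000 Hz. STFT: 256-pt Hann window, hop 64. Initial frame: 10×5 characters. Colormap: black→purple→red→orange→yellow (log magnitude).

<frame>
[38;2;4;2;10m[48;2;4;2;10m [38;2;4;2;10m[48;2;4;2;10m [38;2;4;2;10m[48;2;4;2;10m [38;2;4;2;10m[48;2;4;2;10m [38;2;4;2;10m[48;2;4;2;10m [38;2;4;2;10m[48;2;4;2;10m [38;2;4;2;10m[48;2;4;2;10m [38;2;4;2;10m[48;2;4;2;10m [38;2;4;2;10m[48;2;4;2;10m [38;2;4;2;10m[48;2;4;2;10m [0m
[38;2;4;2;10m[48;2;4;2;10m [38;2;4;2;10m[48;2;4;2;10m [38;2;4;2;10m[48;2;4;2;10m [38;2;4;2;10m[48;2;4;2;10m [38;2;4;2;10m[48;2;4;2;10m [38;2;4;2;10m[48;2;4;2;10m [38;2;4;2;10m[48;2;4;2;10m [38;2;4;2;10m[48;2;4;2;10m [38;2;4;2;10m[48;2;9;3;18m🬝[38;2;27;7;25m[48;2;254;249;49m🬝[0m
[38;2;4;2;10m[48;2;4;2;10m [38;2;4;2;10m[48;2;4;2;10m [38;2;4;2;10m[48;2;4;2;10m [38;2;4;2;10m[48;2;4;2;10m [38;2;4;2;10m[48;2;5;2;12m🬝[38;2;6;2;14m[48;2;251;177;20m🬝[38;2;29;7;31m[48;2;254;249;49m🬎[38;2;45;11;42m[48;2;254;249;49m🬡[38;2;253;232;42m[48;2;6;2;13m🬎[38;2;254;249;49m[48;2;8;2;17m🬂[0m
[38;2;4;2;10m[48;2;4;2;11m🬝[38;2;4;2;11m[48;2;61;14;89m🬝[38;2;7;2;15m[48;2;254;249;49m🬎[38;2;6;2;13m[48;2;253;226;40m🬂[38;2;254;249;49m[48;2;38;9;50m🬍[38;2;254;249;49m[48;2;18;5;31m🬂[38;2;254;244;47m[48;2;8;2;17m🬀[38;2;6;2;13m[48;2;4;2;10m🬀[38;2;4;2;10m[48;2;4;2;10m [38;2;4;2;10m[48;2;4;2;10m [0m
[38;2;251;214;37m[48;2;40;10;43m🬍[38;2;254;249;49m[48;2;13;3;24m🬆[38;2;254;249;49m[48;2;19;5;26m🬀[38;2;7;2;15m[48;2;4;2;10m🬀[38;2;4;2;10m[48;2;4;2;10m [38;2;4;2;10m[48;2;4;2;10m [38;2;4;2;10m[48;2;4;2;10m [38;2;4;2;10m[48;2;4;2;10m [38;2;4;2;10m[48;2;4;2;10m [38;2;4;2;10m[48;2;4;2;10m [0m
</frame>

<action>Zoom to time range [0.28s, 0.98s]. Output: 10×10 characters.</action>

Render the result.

<frame>
[38;2;4;2;10m[48;2;4;2;10m [38;2;4;2;10m[48;2;4;2;10m [38;2;4;2;10m[48;2;4;2;10m [38;2;4;2;10m[48;2;4;2;10m [38;2;4;2;10m[48;2;4;2;10m [38;2;4;2;10m[48;2;4;2;10m [38;2;4;2;10m[48;2;4;2;10m [38;2;4;2;10m[48;2;4;2;10m [38;2;4;2;10m[48;2;4;2;10m [38;2;4;2;10m[48;2;4;2;10m [0m
[38;2;4;2;10m[48;2;4;2;10m [38;2;4;2;10m[48;2;4;2;10m [38;2;4;2;10m[48;2;4;2;10m [38;2;4;2;10m[48;2;4;2;10m [38;2;4;2;10m[48;2;4;2;10m [38;2;4;2;10m[48;2;4;2;10m [38;2;4;2;10m[48;2;4;2;10m [38;2;4;2;10m[48;2;4;2;10m [38;2;4;2;10m[48;2;4;2;10m [38;2;4;2;10m[48;2;4;2;10m [0m
[38;2;4;2;10m[48;2;4;2;10m [38;2;4;2;10m[48;2;4;2;10m [38;2;4;2;10m[48;2;4;2;10m [38;2;4;2;10m[48;2;4;2;10m [38;2;4;2;10m[48;2;4;2;10m [38;2;4;2;10m[48;2;4;2;10m [38;2;4;2;10m[48;2;4;2;10m [38;2;4;2;10m[48;2;4;2;10m [38;2;4;2;10m[48;2;4;2;10m [38;2;4;2;10m[48;2;4;2;10m [0m
[38;2;4;2;10m[48;2;4;2;10m [38;2;4;2;10m[48;2;4;2;10m [38;2;4;2;10m[48;2;4;2;10m [38;2;4;2;10m[48;2;4;2;10m [38;2;4;2;10m[48;2;4;2;10m [38;2;4;2;10m[48;2;4;2;10m [38;2;4;2;10m[48;2;4;2;10m [38;2;4;2;10m[48;2;4;2;10m [38;2;4;2;10m[48;2;4;2;10m [38;2;4;2;10m[48;2;4;2;10m [0m
[38;2;4;2;10m[48;2;4;2;10m [38;2;4;2;10m[48;2;4;2;10m [38;2;4;2;10m[48;2;4;2;10m [38;2;4;2;10m[48;2;4;2;10m [38;2;4;2;10m[48;2;4;2;10m [38;2;4;2;10m[48;2;4;2;10m [38;2;4;2;10m[48;2;4;2;10m [38;2;4;2;10m[48;2;4;2;10m [38;2;4;2;10m[48;2;5;2;12m🬝[38;2;4;2;10m[48;2;12;3;23m🬝[0m
[38;2;4;2;10m[48;2;4;2;10m [38;2;4;2;10m[48;2;4;2;10m [38;2;4;2;10m[48;2;4;2;10m [38;2;4;2;10m[48;2;4;2;10m [38;2;4;2;10m[48;2;4;2;11m🬝[38;2;4;2;10m[48;2;5;2;12m🬎[38;2;5;2;12m[48;2;32;7;57m🬝[38;2;9;2;19m[48;2;241;178;44m🬎[38;2;52;13;42m[48;2;254;244;47m🬆[38;2;57;13;79m[48;2;253;229;41m🬟[0m
[38;2;4;2;10m[48;2;4;2;11m🬝[38;2;4;2;10m[48;2;5;2;13m🬝[38;2;4;2;11m[48;2;16;4;30m🬝[38;2;30;8;30m[48;2;253;227;40m🬝[38;2;17;4;31m[48;2;252;216;36m🬆[38;2;133;35;68m[48;2;254;248;49m🬡[38;2;253;228;41m[48;2;19;5;36m🬎[38;2;254;249;49m[48;2;13;3;25m🬂[38;2;223;99;47m[48;2;10;3;21m🬀[38;2;10;3;20m[48;2;4;2;11m🬀[0m
[38;2;47;12;37m[48;2;254;248;49m🬎[38;2;16;4;30m[48;2;253;230;41m🬂[38;2;254;246;48m[48;2;74;18;66m🬍[38;2;253;227;40m[48;2;14;3;28m🬆[38;2;253;212;34m[48;2;23;6;29m🬀[38;2;15;4;28m[48;2;4;2;11m🬀[38;2;6;2;14m[48;2;4;2;10m🬀[38;2;4;2;10m[48;2;4;2;10m [38;2;4;2;10m[48;2;4;2;10m [38;2;4;2;10m[48;2;4;2;10m [0m
[38;2;232;161;56m[48;2;8;2;17m🬂[38;2;31;7;55m[48;2;5;2;12m🬀[38;2;5;2;13m[48;2;4;2;10m🬂[38;2;4;2;11m[48;2;4;2;10m🬀[38;2;4;2;10m[48;2;4;2;10m [38;2;4;2;10m[48;2;4;2;10m [38;2;4;2;10m[48;2;4;2;10m [38;2;4;2;10m[48;2;4;2;10m [38;2;4;2;10m[48;2;4;2;10m [38;2;4;2;10m[48;2;4;2;10m [0m
[38;2;4;2;10m[48;2;4;2;10m [38;2;4;2;10m[48;2;4;2;10m [38;2;4;2;10m[48;2;4;2;10m [38;2;4;2;10m[48;2;4;2;10m [38;2;4;2;10m[48;2;4;2;10m [38;2;4;2;10m[48;2;4;2;10m [38;2;4;2;10m[48;2;4;2;10m [38;2;4;2;10m[48;2;4;2;10m [38;2;4;2;10m[48;2;4;2;10m [38;2;4;2;10m[48;2;4;2;10m [0m
</frame>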